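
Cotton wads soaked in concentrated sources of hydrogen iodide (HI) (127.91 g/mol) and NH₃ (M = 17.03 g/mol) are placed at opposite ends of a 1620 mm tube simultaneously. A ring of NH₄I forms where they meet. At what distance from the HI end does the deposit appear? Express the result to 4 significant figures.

433.1 mm

The fronts meet when d_HI + d_NH₃ = L with d_HI/d_NH₃ = √(M_NH₃/M_HI) (Graham's law). Here √(M_NH₃/M_HI) = √(17.03/127.91) = 0.3649.
With d_HI + d_NH₃ = 1620 mm, d_NH₃ = 1620/(1 + 0.3649) = 1187 mm.
d_HI = 1620 − 1187 = 433.1 mm.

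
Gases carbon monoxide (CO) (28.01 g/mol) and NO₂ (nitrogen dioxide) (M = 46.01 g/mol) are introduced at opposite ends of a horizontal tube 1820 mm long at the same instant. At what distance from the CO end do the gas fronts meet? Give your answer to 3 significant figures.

1020 mm

The fronts meet when d_CO + d_NO₂ = L with d_CO/d_NO₂ = √(M_NO₂/M_CO) (Graham's law). Here √(M_NO₂/M_CO) = √(46.01/28.01) = 1.282.
With d_CO + d_NO₂ = 1820 mm, d_NO₂ = 1820/(1 + 1.282) = 797.7 mm.
d_CO = 1820 − 797.7 = 1020 mm.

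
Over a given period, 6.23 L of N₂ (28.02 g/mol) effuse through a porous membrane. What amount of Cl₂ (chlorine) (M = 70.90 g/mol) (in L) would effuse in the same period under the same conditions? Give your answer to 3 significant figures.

3.92 L

By Graham's law, rate_Cl₂/rate_N₂ = √(M_N₂/M_Cl₂) = √(28.02/70.90) = √0.3952 = 0.6287.
So the volume for Cl₂ is 6.23 × 0.6287 = 3.92 L.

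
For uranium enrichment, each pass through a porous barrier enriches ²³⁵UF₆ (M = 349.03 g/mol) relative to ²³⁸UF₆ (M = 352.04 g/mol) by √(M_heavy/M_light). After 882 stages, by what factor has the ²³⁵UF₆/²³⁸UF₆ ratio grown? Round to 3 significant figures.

44.1

Overall factor = α^882 with α = √(352.04/349.03), i.e. (352.04/349.03)^(882/2).
= 1.00862^441 = 44.1.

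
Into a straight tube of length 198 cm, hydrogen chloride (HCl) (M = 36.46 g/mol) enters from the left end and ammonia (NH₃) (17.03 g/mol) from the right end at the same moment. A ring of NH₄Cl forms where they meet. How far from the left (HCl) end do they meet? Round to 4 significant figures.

Graham's law gives d_HCl/d_NH₃ = rate_HCl/rate_NH₃ = √(M_NH₃/M_HCl) = √(17.03/36.46) = 0.6834.
With d_HCl + d_NH₃ = 198 cm, d_NH₃ = 198/(1 + 0.6834) = 117.6 cm.
d_HCl = 198 − 117.6 = 80.38 cm.

80.38 cm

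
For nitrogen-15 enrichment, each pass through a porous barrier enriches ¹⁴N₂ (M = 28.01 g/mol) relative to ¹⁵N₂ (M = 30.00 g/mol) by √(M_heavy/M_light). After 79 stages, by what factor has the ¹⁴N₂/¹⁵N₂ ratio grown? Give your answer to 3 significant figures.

15.0

After 79 stages the ratio has grown by (√(30.00/28.01))^79 = (30.00/28.01)^(79/2).
= 1.07105^(79/2) = 15.0.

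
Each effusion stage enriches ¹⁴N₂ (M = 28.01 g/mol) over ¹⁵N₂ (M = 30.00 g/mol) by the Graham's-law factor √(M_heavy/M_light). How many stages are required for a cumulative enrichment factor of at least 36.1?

Per stage α = (30.00/28.01)^(1/2) = 1.07105^0.5, giving ln α = 0.03432.
Need α^N ≥ 36.1 ⇒ N ≥ ln(36.1) / ln α = 3.586 / 0.03432 = 104.50.
So at least 105 stages are needed.

105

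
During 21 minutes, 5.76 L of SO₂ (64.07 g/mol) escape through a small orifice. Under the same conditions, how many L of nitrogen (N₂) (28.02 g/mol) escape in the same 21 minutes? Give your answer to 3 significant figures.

8.71 L

From Graham's law, rate_N₂/rate_SO₂ = √(M_SO₂/M_N₂) = √(64.07/28.02) = √2.287 = 1.512.
So the volume for N₂ is 5.76 × 1.512 = 8.71 L.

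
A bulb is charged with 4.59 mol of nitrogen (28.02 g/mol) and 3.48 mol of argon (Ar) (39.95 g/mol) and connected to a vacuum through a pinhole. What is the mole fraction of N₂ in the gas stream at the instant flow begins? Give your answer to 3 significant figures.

Each component's effusion rate ∝ (its partial pressure)·(1/√M) ∝ n_i/√M_i.
Mole fraction of N₂ in the effusate = (n_N₂/√M_N₂) / (n_N₂/√M_N₂ + n_Ar/√M_Ar)
= (4.59/√28.02) / (4.59/√28.02 + 3.48/√39.95) = 0.8671/(0.8671 + 0.5506) = 0.612.

0.612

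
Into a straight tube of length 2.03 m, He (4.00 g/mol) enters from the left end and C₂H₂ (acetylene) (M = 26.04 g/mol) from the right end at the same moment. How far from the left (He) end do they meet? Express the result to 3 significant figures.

The fronts meet when d_He + d_C₂H₂ = L with d_He/d_C₂H₂ = √(M_C₂H₂/M_He) (Graham's law). Here √(M_C₂H₂/M_He) = √(26.04/4.00) = 2.551.
With d_He + d_C₂H₂ = 2.03 m, d_C₂H₂ = 2.03/(1 + 2.551) = 0.5716 m.
d_He = 2.03 − 0.5716 = 1.46 m.

1.46 m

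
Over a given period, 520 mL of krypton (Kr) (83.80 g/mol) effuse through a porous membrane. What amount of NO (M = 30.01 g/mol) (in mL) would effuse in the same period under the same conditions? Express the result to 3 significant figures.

Using Graham's law: rate_NO/rate_Kr = √(M_Kr/M_NO) = √(83.80/30.01) = √2.792 = 1.671.
So the volume for NO is 520 × 1.671 = 869 mL.

869 mL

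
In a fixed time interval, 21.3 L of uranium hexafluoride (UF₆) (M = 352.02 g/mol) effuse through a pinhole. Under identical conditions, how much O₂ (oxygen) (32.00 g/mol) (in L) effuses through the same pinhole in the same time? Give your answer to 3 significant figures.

From Graham's law, rate_O₂/rate_UF₆ = √(M_UF₆/M_O₂) = √(352.02/32.00) = √11.00 = 3.317.
So the volume for O₂ is 21.3 × 3.317 = 70.6 L.

70.6 L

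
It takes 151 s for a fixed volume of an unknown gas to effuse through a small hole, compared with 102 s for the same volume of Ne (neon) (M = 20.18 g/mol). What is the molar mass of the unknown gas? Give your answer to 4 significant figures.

Graham's law gives t_X/t_Ne = √(M_X/M_Ne).
151/102 = 1.480 = √(M_X/20.18)
M_X = 20.18 × 1.480² = 20.18 × 2.192 = 44.23 g/mol

44.23 g/mol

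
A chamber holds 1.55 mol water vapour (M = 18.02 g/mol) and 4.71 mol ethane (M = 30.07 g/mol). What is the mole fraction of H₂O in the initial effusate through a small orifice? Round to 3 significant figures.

0.298

Each component's effusion rate ∝ (its partial pressure)·(1/√M) ∝ n_i/√M_i.
So x_H₂O in the escaping gas = (n_H₂O/√M_H₂O) / Σ(n_i/√M_i)
= (1.55/√18.02) / (1.55/√18.02 + 4.71/√30.07) = 0.3651/(0.3651 + 0.8589) = 0.298.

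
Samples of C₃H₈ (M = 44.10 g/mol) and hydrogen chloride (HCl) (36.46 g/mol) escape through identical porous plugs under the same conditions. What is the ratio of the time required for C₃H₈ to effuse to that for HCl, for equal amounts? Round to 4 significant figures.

1.100

By Graham's law, t_C₃H₈/t_HCl = √(M_C₃H₈/M_HCl) = √(44.10/36.46) = √1.210 = 1.100.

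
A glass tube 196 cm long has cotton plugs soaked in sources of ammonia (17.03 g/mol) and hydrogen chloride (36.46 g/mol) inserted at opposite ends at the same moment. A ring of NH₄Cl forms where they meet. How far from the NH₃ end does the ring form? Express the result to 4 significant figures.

116.4 cm

Graham's law gives d_NH₃/d_HCl = rate_NH₃/rate_HCl = √(M_HCl/M_NH₃) = √(36.46/17.03) = 1.463.
With d_NH₃ + d_HCl = 196 cm, d_HCl = 196/(1 + 1.463) = 79.57 cm.
d_NH₃ = 196 − 79.57 = 116.4 cm.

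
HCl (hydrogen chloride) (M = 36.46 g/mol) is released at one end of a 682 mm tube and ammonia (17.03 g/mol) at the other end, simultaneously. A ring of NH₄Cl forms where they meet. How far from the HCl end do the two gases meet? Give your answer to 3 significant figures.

The fronts meet when d_HCl + d_NH₃ = L with d_HCl/d_NH₃ = √(M_NH₃/M_HCl) (Graham's law). Here √(M_NH₃/M_HCl) = √(17.03/36.46) = 0.6834.
With d_HCl + d_NH₃ = 682 mm, d_NH₃ = 682/(1 + 0.6834) = 405.1 mm.
d_HCl = 682 − 405.1 = 277 mm.

277 mm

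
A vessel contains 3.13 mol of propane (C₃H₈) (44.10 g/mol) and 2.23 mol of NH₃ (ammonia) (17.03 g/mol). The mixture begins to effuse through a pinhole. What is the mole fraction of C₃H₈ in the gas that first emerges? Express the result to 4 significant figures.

0.4659

Each component's effusion rate ∝ (its partial pressure)·(1/√M) ∝ n_i/√M_i.
x_C₃H₈(eff) = (n_C₃H₈/√M_C₃H₈) / (n_C₃H₈/√M_C₃H₈ + n_NH₃/√M_NH₃)
= (3.13/√44.10) / (3.13/√44.10 + 2.23/√17.03) = 0.4713/(0.4713 + 0.5404) = 0.4659.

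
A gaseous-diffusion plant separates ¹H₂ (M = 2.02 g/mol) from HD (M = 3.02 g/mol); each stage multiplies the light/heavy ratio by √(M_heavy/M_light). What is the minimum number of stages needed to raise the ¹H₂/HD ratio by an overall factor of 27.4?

17

Per stage α = (3.02/2.02)^(1/2) = 1.49505^0.5, giving ln α = 0.2011.
Need α^N ≥ 27.4 ⇒ N ≥ ln(27.4) / ln α = 3.311 / 0.2011 = 16.46.
Rounding up, N = 17 stages.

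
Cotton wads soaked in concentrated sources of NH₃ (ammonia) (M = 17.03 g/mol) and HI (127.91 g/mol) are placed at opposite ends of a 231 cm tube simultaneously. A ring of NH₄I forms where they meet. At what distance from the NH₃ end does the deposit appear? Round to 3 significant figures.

In equal time, each gas travels a distance ∝ its rate ∝ 1/√M, so d_NH₃/d_HI = √(M_HI/M_NH₃) = √(127.91/17.03) = 2.741.
With d_NH₃ + d_HI = 231 cm, d_HI = 231/(1 + 2.741) = 61.75 cm.
d_NH₃ = 231 − 61.75 = 169 cm.

169 cm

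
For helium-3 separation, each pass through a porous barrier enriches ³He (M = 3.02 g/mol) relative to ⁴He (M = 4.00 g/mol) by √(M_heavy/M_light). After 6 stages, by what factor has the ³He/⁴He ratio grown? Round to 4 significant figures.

Each stage multiplies the ratio by α = √(4.00/3.02), so after 6 stages the overall factor is α^6 = (4.00/3.02)^(6/2).
= 1.32450^3 = 2.324.

2.324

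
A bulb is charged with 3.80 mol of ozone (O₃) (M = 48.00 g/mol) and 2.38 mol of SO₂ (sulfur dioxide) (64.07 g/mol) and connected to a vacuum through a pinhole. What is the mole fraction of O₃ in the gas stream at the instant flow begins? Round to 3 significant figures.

0.648

Each component's effusion rate ∝ (its partial pressure)·(1/√M) ∝ n_i/√M_i.
x_O₃(eff) = (n_O₃/√M_O₃) / (n_O₃/√M_O₃ + n_SO₂/√M_SO₂)
= (3.80/√48.00) / (3.80/√48.00 + 2.38/√64.07) = 0.5485/(0.5485 + 0.2973) = 0.648.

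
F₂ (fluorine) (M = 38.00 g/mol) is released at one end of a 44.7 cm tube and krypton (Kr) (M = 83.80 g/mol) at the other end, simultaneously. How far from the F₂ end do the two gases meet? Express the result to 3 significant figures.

Graham's law gives d_F₂/d_Kr = rate_F₂/rate_Kr = √(M_Kr/M_F₂) = √(83.80/38.00) = 1.485.
With d_F₂ + d_Kr = 44.7 cm, d_Kr = 44.7/(1 + 1.485) = 17.99 cm.
d_F₂ = 44.7 − 17.99 = 26.7 cm.

26.7 cm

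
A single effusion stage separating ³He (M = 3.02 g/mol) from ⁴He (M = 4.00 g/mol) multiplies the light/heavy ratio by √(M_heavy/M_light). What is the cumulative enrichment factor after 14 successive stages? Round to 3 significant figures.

7.15

Each stage multiplies the ratio by α = √(4.00/3.02), so after 14 stages the overall factor is α^14 = (4.00/3.02)^(14/2).
= 1.32450^7 = 7.15.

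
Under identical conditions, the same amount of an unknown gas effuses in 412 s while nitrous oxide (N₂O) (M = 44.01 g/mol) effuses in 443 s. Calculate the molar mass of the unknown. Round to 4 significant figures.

38.07 g/mol

Using Graham's law: t_X/t_N₂O = √(M_X/M_N₂O).
412/443 = 0.9300 = √(M_X/44.01)
M_X = 44.01 × 0.9300² = 44.01 × 0.8649 = 38.07 g/mol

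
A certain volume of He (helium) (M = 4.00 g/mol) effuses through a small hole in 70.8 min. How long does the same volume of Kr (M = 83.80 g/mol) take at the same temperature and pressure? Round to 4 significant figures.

324.1 min

By Graham's law, t_Kr/t_He = √(M_Kr/M_He) = √(83.80/4.00) = √20.95 = 4.577.
So the time for Kr is 70.8 × 4.577 = 324.1 min.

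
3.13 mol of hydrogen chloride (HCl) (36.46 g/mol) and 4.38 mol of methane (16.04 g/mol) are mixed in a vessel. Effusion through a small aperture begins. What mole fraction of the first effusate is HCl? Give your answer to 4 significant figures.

0.3216

Each component's effusion rate ∝ (its partial pressure)·(1/√M) ∝ n_i/√M_i.
So x_HCl in the escaping gas = (n_HCl/√M_HCl) / Σ(n_i/√M_i)
= (3.13/√36.46) / (3.13/√36.46 + 4.38/√16.04) = 0.5184/(0.5184 + 1.094) = 0.3216.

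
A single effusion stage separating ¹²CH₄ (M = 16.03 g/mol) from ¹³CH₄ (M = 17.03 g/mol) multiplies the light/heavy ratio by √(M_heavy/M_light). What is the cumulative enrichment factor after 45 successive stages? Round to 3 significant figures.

After 45 stages the ratio has grown by (√(17.03/16.03))^45 = (17.03/16.03)^(45/2).
= 1.06238^(45/2) = 3.90.

3.90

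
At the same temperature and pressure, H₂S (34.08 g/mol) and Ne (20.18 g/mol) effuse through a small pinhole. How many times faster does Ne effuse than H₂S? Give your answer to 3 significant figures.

Since effusion rate ∝ 1/√M, rate_Ne/rate_H₂S = √(M_H₂S/M_Ne) = √(34.08/20.18) = √1.689 = 1.30.

1.30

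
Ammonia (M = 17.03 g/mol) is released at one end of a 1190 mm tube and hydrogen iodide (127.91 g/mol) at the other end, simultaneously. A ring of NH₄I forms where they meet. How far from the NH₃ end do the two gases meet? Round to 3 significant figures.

Distances travelled in equal time are proportional to diffusion rates, so d_NH₃/d_HI = √(M_HI/M_NH₃) = √(127.91/17.03) = 2.741.
With d_NH₃ + d_HI = 1190 mm, d_HI = 1190/(1 + 2.741) = 318.1 mm.
d_NH₃ = 1190 − 318.1 = 872 mm.

872 mm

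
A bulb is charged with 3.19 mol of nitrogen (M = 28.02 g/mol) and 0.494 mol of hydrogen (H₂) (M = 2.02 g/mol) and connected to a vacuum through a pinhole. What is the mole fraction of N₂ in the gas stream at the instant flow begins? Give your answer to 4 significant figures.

0.6342

Rate_i ∝ x_i/√M_i (Graham's law weighted by mole fraction), so the effusate composition follows n_i/√M_i.
So x_N₂ in the escaping gas = (n_N₂/√M_N₂) / Σ(n_i/√M_i)
= (3.19/√28.02) / (3.19/√28.02 + 0.494/√2.02) = 0.6026/(0.6026 + 0.3476) = 0.6342.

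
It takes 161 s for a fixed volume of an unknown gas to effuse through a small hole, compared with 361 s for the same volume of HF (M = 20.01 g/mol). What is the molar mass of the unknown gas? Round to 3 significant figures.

3.98 g/mol

From Graham's law, t_X/t_HF = √(M_X/M_HF).
161/361 = 0.4460 = √(M_X/20.01)
M_X = 20.01 × 0.4460² = 20.01 × 0.1989 = 3.98 g/mol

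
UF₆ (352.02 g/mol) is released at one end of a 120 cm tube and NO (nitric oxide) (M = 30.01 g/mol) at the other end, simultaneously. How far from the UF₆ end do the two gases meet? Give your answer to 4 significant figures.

The fronts meet when d_UF₆ + d_NO = L with d_UF₆/d_NO = √(M_NO/M_UF₆) (Graham's law). Here √(M_NO/M_UF₆) = √(30.01/352.02) = 0.2920.
With d_UF₆ + d_NO = 120 cm, d_NO = 120/(1 + 0.2920) = 92.88 cm.
d_UF₆ = 120 − 92.88 = 27.12 cm.

27.12 cm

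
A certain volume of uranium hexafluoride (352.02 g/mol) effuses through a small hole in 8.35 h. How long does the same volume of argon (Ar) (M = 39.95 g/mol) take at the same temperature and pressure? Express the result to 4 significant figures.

2.813 h

Using Graham's law: t_Ar/t_UF₆ = √(M_Ar/M_UF₆) = √(39.95/352.02) = √0.1135 = 0.3369.
So the time for Ar is 8.35 × 0.3369 = 2.813 h.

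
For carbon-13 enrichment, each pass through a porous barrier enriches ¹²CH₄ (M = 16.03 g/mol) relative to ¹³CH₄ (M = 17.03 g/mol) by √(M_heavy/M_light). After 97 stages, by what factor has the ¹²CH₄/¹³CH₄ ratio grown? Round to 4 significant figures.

Overall factor = α^97 with α = √(17.03/16.03), i.e. (17.03/16.03)^(97/2).
= 1.06238^(97/2) = 18.82.

18.82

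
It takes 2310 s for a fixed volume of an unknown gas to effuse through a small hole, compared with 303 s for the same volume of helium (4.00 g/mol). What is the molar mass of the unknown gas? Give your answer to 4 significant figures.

232.5 g/mol

Using Graham's law: t_X/t_He = √(M_X/M_He).
2310/303 = 7.624 = √(M_X/4.00)
M_X = 4.00 × 7.624² = 4.00 × 58.12 = 232.5 g/mol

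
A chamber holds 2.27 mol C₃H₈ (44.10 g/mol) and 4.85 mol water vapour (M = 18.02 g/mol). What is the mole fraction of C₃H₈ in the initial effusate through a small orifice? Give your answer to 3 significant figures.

0.230

The effusion rate of species i is ∝ p_i/√M_i ∝ n_i/√M_i.
Mole fraction of C₃H₈ in the effusate = (n_C₃H₈/√M_C₃H₈) / (n_C₃H₈/√M_C₃H₈ + n_H₂O/√M_H₂O)
= (2.27/√44.10) / (2.27/√44.10 + 4.85/√18.02) = 0.3418/(0.3418 + 1.143) = 0.230.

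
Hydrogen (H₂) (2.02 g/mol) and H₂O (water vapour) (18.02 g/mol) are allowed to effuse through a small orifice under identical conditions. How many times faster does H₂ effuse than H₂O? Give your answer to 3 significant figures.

Graham's law gives rate_H₂/rate_H₂O = √(M_H₂O/M_H₂) = √(18.02/2.02) = √8.921 = 2.99.

2.99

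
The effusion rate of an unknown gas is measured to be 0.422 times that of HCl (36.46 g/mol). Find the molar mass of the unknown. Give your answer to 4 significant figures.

204.7 g/mol

Graham's law gives rate_X/rate_HCl = √(M_HCl/M_X).
0.422 = √(36.46/M_X)
M_X = 36.46 / 0.422² = 36.46 / 0.1781 = 204.7 g/mol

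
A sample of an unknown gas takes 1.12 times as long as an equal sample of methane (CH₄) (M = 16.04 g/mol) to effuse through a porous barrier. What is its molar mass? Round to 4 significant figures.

By Graham's law, t_X/t_CH₄ = √(M_X/M_CH₄).
1.12 = √(M_X/16.04)
M_X = 16.04 × 1.12² = 16.04 × 1.254 = 20.12 g/mol

20.12 g/mol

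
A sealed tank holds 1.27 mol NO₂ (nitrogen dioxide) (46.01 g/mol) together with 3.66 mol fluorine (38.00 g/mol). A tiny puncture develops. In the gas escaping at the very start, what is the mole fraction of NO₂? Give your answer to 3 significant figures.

Effusion rate of each component ∝ n_i/√M_i (partial pressure × 1/√M).
So x_NO₂ in the escaping gas = (n_NO₂/√M_NO₂) / Σ(n_i/√M_i)
= (1.27/√46.01) / (1.27/√46.01 + 3.66/√38.00) = 0.1872/(0.1872 + 0.5937) = 0.240.

0.240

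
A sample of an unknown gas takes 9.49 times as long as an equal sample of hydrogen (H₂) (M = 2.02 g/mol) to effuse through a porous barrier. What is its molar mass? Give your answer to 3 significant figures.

Graham's law gives t_X/t_H₂ = √(M_X/M_H₂).
9.49 = √(M_X/2.02)
M_X = 2.02 × 9.49² = 2.02 × 90.06 = 182 g/mol

182 g/mol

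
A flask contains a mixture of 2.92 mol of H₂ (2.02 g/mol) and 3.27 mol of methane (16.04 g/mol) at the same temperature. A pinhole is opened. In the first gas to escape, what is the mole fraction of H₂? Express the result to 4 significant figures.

The effusion rate of species i is ∝ p_i/√M_i ∝ n_i/√M_i.
Mole fraction of H₂ in the effusate = (n_H₂/√M_H₂) / (n_H₂/√M_H₂ + n_CH₄/√M_CH₄)
= (2.92/√2.02) / (2.92/√2.02 + 3.27/√16.04) = 2.055/(2.055 + 0.8165) = 0.7156.

0.7156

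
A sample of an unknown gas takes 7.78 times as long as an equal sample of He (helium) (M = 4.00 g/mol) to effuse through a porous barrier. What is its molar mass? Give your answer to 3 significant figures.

From Graham's law, t_X/t_He = √(M_X/M_He).
7.78 = √(M_X/4.00)
M_X = 4.00 × 7.78² = 4.00 × 60.53 = 242 g/mol

242 g/mol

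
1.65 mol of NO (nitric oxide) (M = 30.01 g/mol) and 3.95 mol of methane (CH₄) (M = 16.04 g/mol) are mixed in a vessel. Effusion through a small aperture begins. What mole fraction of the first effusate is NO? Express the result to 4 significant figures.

0.2339

The effusion rate of species i is ∝ p_i/√M_i ∝ n_i/√M_i.
So x_NO in the escaping gas = (n_NO/√M_NO) / Σ(n_i/√M_i)
= (1.65/√30.01) / (1.65/√30.01 + 3.95/√16.04) = 0.3012/(0.3012 + 0.9863) = 0.2339.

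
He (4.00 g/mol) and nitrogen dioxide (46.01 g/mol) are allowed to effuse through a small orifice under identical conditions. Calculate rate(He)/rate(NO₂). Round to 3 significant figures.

3.39

Using Graham's law: rate_He/rate_NO₂ = √(M_NO₂/M_He) = √(46.01/4.00) = √11.50 = 3.39.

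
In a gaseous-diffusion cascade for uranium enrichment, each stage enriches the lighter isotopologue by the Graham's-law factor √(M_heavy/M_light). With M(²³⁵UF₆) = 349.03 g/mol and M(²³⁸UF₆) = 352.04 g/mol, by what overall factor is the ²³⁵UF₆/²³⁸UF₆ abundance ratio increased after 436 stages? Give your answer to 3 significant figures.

6.50

Overall factor = α^436 with α = √(352.04/349.03), i.e. (352.04/349.03)^(436/2).
= 1.00862^218 = 6.50.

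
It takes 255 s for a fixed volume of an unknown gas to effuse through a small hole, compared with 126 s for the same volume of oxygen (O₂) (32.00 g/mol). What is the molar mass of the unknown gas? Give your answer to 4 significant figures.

From Graham's law, t_X/t_O₂ = √(M_X/M_O₂).
255/126 = 2.024 = √(M_X/32.00)
M_X = 32.00 × 2.024² = 32.00 × 4.096 = 131.1 g/mol

131.1 g/mol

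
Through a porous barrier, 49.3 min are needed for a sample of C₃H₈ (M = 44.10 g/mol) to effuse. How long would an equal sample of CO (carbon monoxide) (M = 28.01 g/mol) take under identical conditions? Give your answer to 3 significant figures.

From Graham's law, t_CO/t_C₃H₈ = √(M_CO/M_C₃H₈) = √(28.01/44.10) = √0.6351 = 0.7970.
So the time for CO is 49.3 × 0.7970 = 39.3 min.

39.3 min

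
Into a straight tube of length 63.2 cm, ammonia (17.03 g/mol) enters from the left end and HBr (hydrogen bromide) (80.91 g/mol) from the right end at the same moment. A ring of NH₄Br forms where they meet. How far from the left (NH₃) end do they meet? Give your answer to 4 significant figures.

In equal time, each gas travels a distance ∝ its rate ∝ 1/√M, so d_NH₃/d_HBr = √(M_HBr/M_NH₃) = √(80.91/17.03) = 2.180.
With d_NH₃ + d_HBr = 63.2 cm, d_HBr = 63.2/(1 + 2.180) = 19.88 cm.
d_NH₃ = 63.2 − 19.88 = 43.32 cm.

43.32 cm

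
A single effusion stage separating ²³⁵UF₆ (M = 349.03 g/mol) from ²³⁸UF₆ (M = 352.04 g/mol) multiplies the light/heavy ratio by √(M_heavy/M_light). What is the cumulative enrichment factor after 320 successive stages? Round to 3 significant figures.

Overall factor = α^320 with α = √(352.04/349.03), i.e. (352.04/349.03)^(320/2).
= 1.00862^160 = 3.95.

3.95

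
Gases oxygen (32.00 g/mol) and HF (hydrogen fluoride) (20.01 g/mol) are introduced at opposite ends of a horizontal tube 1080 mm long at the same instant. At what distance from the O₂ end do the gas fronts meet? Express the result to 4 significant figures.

Graham's law gives d_O₂/d_HF = rate_O₂/rate_HF = √(M_HF/M_O₂) = √(20.01/32.00) = 0.7908.
With d_O₂ + d_HF = 1080 mm, d_HF = 1080/(1 + 0.7908) = 603.1 mm.
d_O₂ = 1080 − 603.1 = 476.9 mm.

476.9 mm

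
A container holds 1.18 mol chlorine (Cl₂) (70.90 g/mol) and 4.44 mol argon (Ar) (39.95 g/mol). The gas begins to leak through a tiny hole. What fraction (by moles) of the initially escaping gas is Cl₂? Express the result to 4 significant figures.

0.1663

Each component's effusion rate ∝ (its partial pressure)·(1/√M) ∝ n_i/√M_i.
x_Cl₂(eff) = (n_Cl₂/√M_Cl₂) / (n_Cl₂/√M_Cl₂ + n_Ar/√M_Ar)
= (1.18/√70.90) / (1.18/√70.90 + 4.44/√39.95) = 0.1401/(0.1401 + 0.7025) = 0.1663.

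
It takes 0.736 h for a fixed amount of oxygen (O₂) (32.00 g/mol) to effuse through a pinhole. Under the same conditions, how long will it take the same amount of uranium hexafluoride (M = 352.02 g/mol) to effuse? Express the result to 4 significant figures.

2.441 h

Graham's law gives t_UF₆/t_O₂ = √(M_UF₆/M_O₂) = √(352.02/32.00) = √11.00 = 3.317.
So the time for UF₆ is 0.736 × 3.317 = 2.441 h.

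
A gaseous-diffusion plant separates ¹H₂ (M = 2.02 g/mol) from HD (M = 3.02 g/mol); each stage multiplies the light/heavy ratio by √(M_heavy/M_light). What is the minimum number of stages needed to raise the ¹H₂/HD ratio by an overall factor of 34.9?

Per stage α = (3.02/2.02)^(1/2) = 1.49505^0.5, giving ln α = 0.2011.
Need α^N ≥ 34.9 ⇒ N ≥ ln(34.9) / ln α = 3.552 / 0.2011 = 17.67.
So at least 18 stages are needed.

18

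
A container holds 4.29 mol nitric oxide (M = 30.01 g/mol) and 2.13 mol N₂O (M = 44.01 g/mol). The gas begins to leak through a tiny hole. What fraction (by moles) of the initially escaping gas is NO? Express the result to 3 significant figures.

0.709

Each component's effusion rate ∝ (its partial pressure)·(1/√M) ∝ n_i/√M_i.
Mole fraction of NO in the effusate = (n_NO/√M_NO) / (n_NO/√M_NO + n_N₂O/√M_N₂O)
= (4.29/√30.01) / (4.29/√30.01 + 2.13/√44.01) = 0.7831/(0.7831 + 0.3211) = 0.709.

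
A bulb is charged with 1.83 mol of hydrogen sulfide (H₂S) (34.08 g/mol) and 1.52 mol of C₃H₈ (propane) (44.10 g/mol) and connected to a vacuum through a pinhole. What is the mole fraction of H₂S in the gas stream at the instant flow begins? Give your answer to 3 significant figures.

0.578

Effusion rate of each component ∝ n_i/√M_i (partial pressure × 1/√M).
Mole fraction of H₂S in the effusate = (n_H₂S/√M_H₂S) / (n_H₂S/√M_H₂S + n_C₃H₈/√M_C₃H₈)
= (1.83/√34.08) / (1.83/√34.08 + 1.52/√44.10) = 0.3135/(0.3135 + 0.2289) = 0.578.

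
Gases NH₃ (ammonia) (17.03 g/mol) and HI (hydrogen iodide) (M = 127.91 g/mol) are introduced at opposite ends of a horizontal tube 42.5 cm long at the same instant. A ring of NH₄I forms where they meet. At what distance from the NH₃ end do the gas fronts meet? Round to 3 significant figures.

The fronts meet when d_NH₃ + d_HI = L with d_NH₃/d_HI = √(M_HI/M_NH₃) (Graham's law). Here √(M_HI/M_NH₃) = √(127.91/17.03) = 2.741.
With d_NH₃ + d_HI = 42.5 cm, d_HI = 42.5/(1 + 2.741) = 11.36 cm.
d_NH₃ = 42.5 − 11.36 = 31.1 cm.

31.1 cm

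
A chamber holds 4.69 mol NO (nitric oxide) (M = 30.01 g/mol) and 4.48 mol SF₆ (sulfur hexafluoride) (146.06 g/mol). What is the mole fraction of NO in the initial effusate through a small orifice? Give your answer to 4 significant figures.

0.6978

Rate_i ∝ x_i/√M_i (Graham's law weighted by mole fraction), so the effusate composition follows n_i/√M_i.
So x_NO in the escaping gas = (n_NO/√M_NO) / Σ(n_i/√M_i)
= (4.69/√30.01) / (4.69/√30.01 + 4.48/√146.06) = 0.8561/(0.8561 + 0.3707) = 0.6978.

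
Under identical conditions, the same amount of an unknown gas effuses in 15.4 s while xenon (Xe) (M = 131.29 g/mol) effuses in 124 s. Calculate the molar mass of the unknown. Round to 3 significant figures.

2.03 g/mol

By Graham's law, t_X/t_Xe = √(M_X/M_Xe).
15.4/124 = 0.1242 = √(M_X/131.29)
M_X = 131.29 × 0.1242² = 131.29 × 0.01542 = 2.03 g/mol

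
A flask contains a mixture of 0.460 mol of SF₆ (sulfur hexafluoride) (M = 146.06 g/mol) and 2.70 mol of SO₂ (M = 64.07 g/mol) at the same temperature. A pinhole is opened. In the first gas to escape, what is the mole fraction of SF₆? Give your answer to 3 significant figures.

0.101

Rate_i ∝ x_i/√M_i (Graham's law weighted by mole fraction), so the effusate composition follows n_i/√M_i.
Mole fraction of SF₆ in the effusate = (n_SF₆/√M_SF₆) / (n_SF₆/√M_SF₆ + n_SO₂/√M_SO₂)
= (0.460/√146.06) / (0.460/√146.06 + 2.70/√64.07) = 0.03806/(0.03806 + 0.3373) = 0.101.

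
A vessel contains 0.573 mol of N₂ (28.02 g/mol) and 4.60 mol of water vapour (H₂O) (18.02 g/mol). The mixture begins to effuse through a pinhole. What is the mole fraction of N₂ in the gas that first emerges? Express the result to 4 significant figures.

Each component's effusion rate ∝ (its partial pressure)·(1/√M) ∝ n_i/√M_i.
x_N₂(eff) = (n_N₂/√M_N₂) / (n_N₂/√M_N₂ + n_H₂O/√M_H₂O)
= (0.573/√28.02) / (0.573/√28.02 + 4.60/√18.02) = 0.1082/(0.1082 + 1.084) = 0.09082.

0.09082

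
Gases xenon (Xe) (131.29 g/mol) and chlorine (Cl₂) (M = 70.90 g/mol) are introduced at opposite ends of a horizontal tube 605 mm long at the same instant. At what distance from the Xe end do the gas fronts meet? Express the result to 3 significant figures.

The fronts meet when d_Xe + d_Cl₂ = L with d_Xe/d_Cl₂ = √(M_Cl₂/M_Xe) (Graham's law). Here √(M_Cl₂/M_Xe) = √(70.90/131.29) = 0.7349.
With d_Xe + d_Cl₂ = 605 mm, d_Cl₂ = 605/(1 + 0.7349) = 348.7 mm.
d_Xe = 605 − 348.7 = 256 mm.

256 mm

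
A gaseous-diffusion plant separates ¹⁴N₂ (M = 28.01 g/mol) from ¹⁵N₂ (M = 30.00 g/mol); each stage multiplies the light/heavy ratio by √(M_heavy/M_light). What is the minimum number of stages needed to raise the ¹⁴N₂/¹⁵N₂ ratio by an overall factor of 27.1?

With α = √(30.00/28.01) per stage, ln α = ½ ln(1.07105) = 0.03432.
Need α^N ≥ 27.1 ⇒ N ≥ ln(27.1) / ln α = 3.300 / 0.03432 = 96.15.
Minimum whole number of stages: N = 97.

97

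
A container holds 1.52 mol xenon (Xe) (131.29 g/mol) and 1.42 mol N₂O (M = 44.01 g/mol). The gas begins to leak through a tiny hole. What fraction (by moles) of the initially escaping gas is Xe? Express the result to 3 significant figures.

Effusion rate of each component ∝ n_i/√M_i (partial pressure × 1/√M).
So x_Xe in the escaping gas = (n_Xe/√M_Xe) / Σ(n_i/√M_i)
= (1.52/√131.29) / (1.52/√131.29 + 1.42/√44.01) = 0.1327/(0.1327 + 0.2140) = 0.383.

0.383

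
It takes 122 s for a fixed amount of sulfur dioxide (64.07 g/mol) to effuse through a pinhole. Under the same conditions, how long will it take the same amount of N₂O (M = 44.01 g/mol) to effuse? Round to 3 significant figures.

101 s

By Graham's law, t_N₂O/t_SO₂ = √(M_N₂O/M_SO₂) = √(44.01/64.07) = √0.6869 = 0.8288.
So the time for N₂O is 122 × 0.8288 = 101 s.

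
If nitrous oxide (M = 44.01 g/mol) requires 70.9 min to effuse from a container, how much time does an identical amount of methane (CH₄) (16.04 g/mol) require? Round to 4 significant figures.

By Graham's law, t_CH₄/t_N₂O = √(M_CH₄/M_N₂O) = √(16.04/44.01) = √0.3645 = 0.6037.
So the time for CH₄ is 70.9 × 0.6037 = 42.80 min.

42.80 min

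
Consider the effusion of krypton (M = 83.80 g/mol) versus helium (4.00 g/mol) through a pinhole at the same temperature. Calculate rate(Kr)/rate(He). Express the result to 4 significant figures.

Since effusion rate ∝ 1/√M, rate_Kr/rate_He = √(M_He/M_Kr) = √(4.00/83.80) = √0.04773 = 0.2185.

0.2185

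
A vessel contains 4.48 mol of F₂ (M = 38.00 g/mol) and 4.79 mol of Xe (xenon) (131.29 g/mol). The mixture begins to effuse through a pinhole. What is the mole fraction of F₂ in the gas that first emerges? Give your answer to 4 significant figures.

Each component's effusion rate ∝ (its partial pressure)·(1/√M) ∝ n_i/√M_i.
So x_F₂ in the escaping gas = (n_F₂/√M_F₂) / Σ(n_i/√M_i)
= (4.48/√38.00) / (4.48/√38.00 + 4.79/√131.29) = 0.7268/(0.7268 + 0.4180) = 0.6348.

0.6348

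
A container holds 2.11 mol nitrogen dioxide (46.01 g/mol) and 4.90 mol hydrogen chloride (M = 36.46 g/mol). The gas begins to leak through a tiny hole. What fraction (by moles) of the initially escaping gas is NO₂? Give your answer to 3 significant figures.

Each component's effusion rate ∝ (its partial pressure)·(1/√M) ∝ n_i/√M_i.
Mole fraction of NO₂ in the effusate = (n_NO₂/√M_NO₂) / (n_NO₂/√M_NO₂ + n_HCl/√M_HCl)
= (2.11/√46.01) / (2.11/√46.01 + 4.90/√36.46) = 0.3111/(0.3111 + 0.8115) = 0.277.

0.277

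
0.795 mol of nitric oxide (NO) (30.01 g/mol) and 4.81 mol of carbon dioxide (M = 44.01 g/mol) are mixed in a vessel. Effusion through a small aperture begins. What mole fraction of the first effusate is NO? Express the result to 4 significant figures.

The effusion rate of species i is ∝ p_i/√M_i ∝ n_i/√M_i.
x_NO(eff) = (n_NO/√M_NO) / (n_NO/√M_NO + n_CO₂/√M_CO₂)
= (0.795/√30.01) / (0.795/√30.01 + 4.81/√44.01) = 0.1451/(0.1451 + 0.7251) = 0.1668.

0.1668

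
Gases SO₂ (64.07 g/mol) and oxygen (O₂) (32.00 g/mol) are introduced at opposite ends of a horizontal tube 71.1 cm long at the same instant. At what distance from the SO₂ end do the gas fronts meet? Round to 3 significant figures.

29.4 cm

Graham's law gives d_SO₂/d_O₂ = rate_SO₂/rate_O₂ = √(M_O₂/M_SO₂) = √(32.00/64.07) = 0.7067.
With d_SO₂ + d_O₂ = 71.1 cm, d_O₂ = 71.1/(1 + 0.7067) = 41.66 cm.
d_SO₂ = 71.1 − 41.66 = 29.4 cm.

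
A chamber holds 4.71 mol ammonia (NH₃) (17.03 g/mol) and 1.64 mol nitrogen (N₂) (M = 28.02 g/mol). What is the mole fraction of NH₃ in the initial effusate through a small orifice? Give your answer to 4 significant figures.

0.7865

The effusion rate of species i is ∝ p_i/√M_i ∝ n_i/√M_i.
x_NH₃(eff) = (n_NH₃/√M_NH₃) / (n_NH₃/√M_NH₃ + n_N₂/√M_N₂)
= (4.71/√17.03) / (4.71/√17.03 + 1.64/√28.02) = 1.141/(1.141 + 0.3098) = 0.7865.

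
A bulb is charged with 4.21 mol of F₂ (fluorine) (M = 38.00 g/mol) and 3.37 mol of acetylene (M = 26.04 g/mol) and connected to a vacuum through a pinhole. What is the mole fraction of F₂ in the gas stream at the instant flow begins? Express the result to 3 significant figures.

0.508

The effusion rate of species i is ∝ p_i/√M_i ∝ n_i/√M_i.
x_F₂(eff) = (n_F₂/√M_F₂) / (n_F₂/√M_F₂ + n_C₂H₂/√M_C₂H₂)
= (4.21/√38.00) / (4.21/√38.00 + 3.37/√26.04) = 0.6830/(0.6830 + 0.6604) = 0.508.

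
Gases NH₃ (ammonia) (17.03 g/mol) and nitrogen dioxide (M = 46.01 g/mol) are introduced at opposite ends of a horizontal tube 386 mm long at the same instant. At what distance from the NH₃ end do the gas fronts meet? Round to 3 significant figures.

Graham's law gives d_NH₃/d_NO₂ = rate_NH₃/rate_NO₂ = √(M_NO₂/M_NH₃) = √(46.01/17.03) = 1.644.
With d_NH₃ + d_NO₂ = 386 mm, d_NO₂ = 386/(1 + 1.644) = 146.0 mm.
d_NH₃ = 386 − 146.0 = 240 mm.

240 mm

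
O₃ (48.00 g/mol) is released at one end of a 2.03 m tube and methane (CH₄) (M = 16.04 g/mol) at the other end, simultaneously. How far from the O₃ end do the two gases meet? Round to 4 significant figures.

0.7436 m

In equal time, each gas travels a distance ∝ its rate ∝ 1/√M, so d_O₃/d_CH₄ = √(M_CH₄/M_O₃) = √(16.04/48.00) = 0.5781.
With d_O₃ + d_CH₄ = 2.03 m, d_CH₄ = 2.03/(1 + 0.5781) = 1.286 m.
d_O₃ = 2.03 − 1.286 = 0.7436 m.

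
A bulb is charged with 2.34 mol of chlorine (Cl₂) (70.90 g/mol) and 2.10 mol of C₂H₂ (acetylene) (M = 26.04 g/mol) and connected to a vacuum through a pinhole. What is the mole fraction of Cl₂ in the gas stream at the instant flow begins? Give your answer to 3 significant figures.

0.403

Each component's effusion rate ∝ (its partial pressure)·(1/√M) ∝ n_i/√M_i.
x_Cl₂(eff) = (n_Cl₂/√M_Cl₂) / (n_Cl₂/√M_Cl₂ + n_C₂H₂/√M_C₂H₂)
= (2.34/√70.90) / (2.34/√70.90 + 2.10/√26.04) = 0.2779/(0.2779 + 0.4115) = 0.403.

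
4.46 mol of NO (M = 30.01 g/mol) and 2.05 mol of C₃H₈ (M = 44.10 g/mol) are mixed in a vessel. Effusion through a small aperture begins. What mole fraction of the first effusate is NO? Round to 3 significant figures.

The effusion rate of species i is ∝ p_i/√M_i ∝ n_i/√M_i.
So x_NO in the escaping gas = (n_NO/√M_NO) / Σ(n_i/√M_i)
= (4.46/√30.01) / (4.46/√30.01 + 2.05/√44.10) = 0.8141/(0.8141 + 0.3087) = 0.725.

0.725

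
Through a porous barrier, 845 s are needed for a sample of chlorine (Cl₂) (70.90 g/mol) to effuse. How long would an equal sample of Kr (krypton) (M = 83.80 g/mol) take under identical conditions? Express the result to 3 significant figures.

Graham's law gives t_Kr/t_Cl₂ = √(M_Kr/M_Cl₂) = √(83.80/70.90) = √1.182 = 1.087.
So the time for Kr is 845 × 1.087 = 919 s.

919 s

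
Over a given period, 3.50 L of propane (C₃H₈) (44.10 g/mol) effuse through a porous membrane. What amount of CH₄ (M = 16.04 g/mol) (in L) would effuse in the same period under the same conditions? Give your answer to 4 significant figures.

Using Graham's law: rate_CH₄/rate_C₃H₈ = √(M_C₃H₈/M_CH₄) = √(44.10/16.04) = √2.749 = 1.658.
So the volume for CH₄ is 3.50 × 1.658 = 5.803 L.

5.803 L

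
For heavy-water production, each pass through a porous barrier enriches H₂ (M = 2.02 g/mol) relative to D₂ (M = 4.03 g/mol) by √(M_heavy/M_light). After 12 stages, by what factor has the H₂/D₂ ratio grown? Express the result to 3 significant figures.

The single-stage factor is √(M_heavy/M_light), so 12 stages give [√(4.03/2.02)]^12 = (4.03/2.02)^(12/2).
= 1.99505^6 = 63.1.

63.1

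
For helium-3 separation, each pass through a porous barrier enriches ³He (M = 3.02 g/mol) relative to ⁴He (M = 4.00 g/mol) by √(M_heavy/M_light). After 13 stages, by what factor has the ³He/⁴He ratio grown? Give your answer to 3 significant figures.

6.21

Each stage multiplies the ratio by α = √(4.00/3.02), so after 13 stages the overall factor is α^13 = (4.00/3.02)^(13/2).
= 1.32450^(13/2) = 6.21.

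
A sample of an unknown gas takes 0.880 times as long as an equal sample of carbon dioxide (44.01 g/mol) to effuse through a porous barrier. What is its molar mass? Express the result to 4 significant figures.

From Graham's law, t_X/t_CO₂ = √(M_X/M_CO₂).
0.880 = √(M_X/44.01)
M_X = 44.01 × 0.880² = 44.01 × 0.7744 = 34.08 g/mol

34.08 g/mol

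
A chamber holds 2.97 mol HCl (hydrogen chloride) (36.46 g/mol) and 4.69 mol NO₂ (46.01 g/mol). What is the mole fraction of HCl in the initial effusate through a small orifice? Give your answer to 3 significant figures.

Rate_i ∝ x_i/√M_i (Graham's law weighted by mole fraction), so the effusate composition follows n_i/√M_i.
Mole fraction of HCl in the effusate = (n_HCl/√M_HCl) / (n_HCl/√M_HCl + n_NO₂/√M_NO₂)
= (2.97/√36.46) / (2.97/√36.46 + 4.69/√46.01) = 0.4919/(0.4919 + 0.6914) = 0.416.

0.416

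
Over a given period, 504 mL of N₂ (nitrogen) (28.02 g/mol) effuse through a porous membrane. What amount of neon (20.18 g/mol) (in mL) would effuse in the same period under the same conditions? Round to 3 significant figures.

From Graham's law, rate_Ne/rate_N₂ = √(M_N₂/M_Ne) = √(28.02/20.18) = √1.389 = 1.178.
So the volume for Ne is 504 × 1.178 = 594 mL.

594 mL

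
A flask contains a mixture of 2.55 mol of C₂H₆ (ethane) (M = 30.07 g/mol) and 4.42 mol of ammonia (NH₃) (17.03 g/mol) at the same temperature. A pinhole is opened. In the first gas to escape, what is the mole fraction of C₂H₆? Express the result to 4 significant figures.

Each component's effusion rate ∝ (its partial pressure)·(1/√M) ∝ n_i/√M_i.
Mole fraction of C₂H₆ in the effusate = (n_C₂H₆/√M_C₂H₆) / (n_C₂H₆/√M_C₂H₆ + n_NH₃/√M_NH₃)
= (2.55/√30.07) / (2.55/√30.07 + 4.42/√17.03) = 0.4650/(0.4650 + 1.071) = 0.3027.

0.3027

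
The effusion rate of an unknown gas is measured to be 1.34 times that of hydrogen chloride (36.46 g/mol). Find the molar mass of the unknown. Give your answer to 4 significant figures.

Graham's law gives rate_X/rate_HCl = √(M_HCl/M_X).
1.34 = √(36.46/M_X)
M_X = 36.46 / 1.34² = 36.46 / 1.796 = 20.31 g/mol

20.31 g/mol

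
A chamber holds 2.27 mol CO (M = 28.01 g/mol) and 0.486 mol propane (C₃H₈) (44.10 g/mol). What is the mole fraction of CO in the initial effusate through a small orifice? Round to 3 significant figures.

Rate_i ∝ x_i/√M_i (Graham's law weighted by mole fraction), so the effusate composition follows n_i/√M_i.
Mole fraction of CO in the effusate = (n_CO/√M_CO) / (n_CO/√M_CO + n_C₃H₈/√M_C₃H₈)
= (2.27/√28.01) / (2.27/√28.01 + 0.486/√44.10) = 0.4289/(0.4289 + 0.07318) = 0.854.

0.854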